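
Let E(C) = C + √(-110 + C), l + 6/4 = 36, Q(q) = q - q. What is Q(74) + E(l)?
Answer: 69/2 + I*√302/2 ≈ 34.5 + 8.6891*I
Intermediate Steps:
Q(q) = 0
l = 69/2 (l = -3/2 + 36 = 69/2 ≈ 34.500)
Q(74) + E(l) = 0 + (69/2 + √(-110 + 69/2)) = 0 + (69/2 + √(-151/2)) = 0 + (69/2 + I*√302/2) = 69/2 + I*√302/2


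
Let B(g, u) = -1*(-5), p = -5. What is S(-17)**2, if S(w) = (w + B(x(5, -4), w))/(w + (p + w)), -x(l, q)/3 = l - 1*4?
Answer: 16/169 ≈ 0.094675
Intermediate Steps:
x(l, q) = 12 - 3*l (x(l, q) = -3*(l - 1*4) = -3*(l - 4) = -3*(-4 + l) = 12 - 3*l)
B(g, u) = 5
S(w) = (5 + w)/(-5 + 2*w) (S(w) = (w + 5)/(w + (-5 + w)) = (5 + w)/(-5 + 2*w))
S(-17)**2 = ((5 - 17)/(-5 + 2*(-17)))**2 = (-12/(-5 - 34))**2 = (-12/(-39))**2 = (-1/39*(-12))**2 = (4/13)**2 = 16/169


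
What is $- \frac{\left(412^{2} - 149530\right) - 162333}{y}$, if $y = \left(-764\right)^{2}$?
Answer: $\frac{142119}{583696} \approx 0.24348$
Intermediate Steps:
$y = 583696$
$- \frac{\left(412^{2} - 149530\right) - 162333}{y} = - \frac{\left(412^{2} - 149530\right) - 162333}{583696} = - \frac{\left(169744 - 149530\right) - 162333}{583696} = - \frac{20214 - 162333}{583696} = - \frac{-142119}{583696} = \left(-1\right) \left(- \frac{142119}{583696}\right) = \frac{142119}{583696}$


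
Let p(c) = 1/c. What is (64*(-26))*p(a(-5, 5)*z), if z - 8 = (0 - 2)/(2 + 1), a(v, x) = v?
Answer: 2496/55 ≈ 45.382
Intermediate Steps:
z = 22/3 (z = 8 + (0 - 2)/(2 + 1) = 8 - 2/3 = 8 - 2*⅓ = 8 - ⅔ = 22/3 ≈ 7.3333)
(64*(-26))*p(a(-5, 5)*z) = (64*(-26))/((-5*22/3)) = -1664/(-110/3) = -1664*(-3/110) = 2496/55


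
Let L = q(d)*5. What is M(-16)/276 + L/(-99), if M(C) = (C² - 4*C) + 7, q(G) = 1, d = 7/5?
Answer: 10331/9108 ≈ 1.1343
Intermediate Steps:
d = 7/5 (d = 7*(⅕) = 7/5 ≈ 1.4000)
M(C) = 7 + C² - 4*C
L = 5 (L = 1*5 = 5)
M(-16)/276 + L/(-99) = (7 + (-16)² - 4*(-16))/276 + 5/(-99) = (7 + 256 + 64)*(1/276) + 5*(-1/99) = 327*(1/276) - 5/99 = 109/92 - 5/99 = 10331/9108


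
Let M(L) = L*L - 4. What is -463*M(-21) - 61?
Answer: -202392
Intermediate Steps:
M(L) = -4 + L² (M(L) = L² - 4 = -4 + L²)
-463*M(-21) - 61 = -463*(-4 + (-21)²) - 61 = -463*(-4 + 441) - 61 = -463*437 - 61 = -202331 - 61 = -202392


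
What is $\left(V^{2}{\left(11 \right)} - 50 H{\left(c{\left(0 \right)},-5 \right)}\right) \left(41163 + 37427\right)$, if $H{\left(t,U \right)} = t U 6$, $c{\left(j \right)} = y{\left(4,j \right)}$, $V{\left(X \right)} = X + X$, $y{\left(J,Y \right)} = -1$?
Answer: $-79847440$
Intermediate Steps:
$V{\left(X \right)} = 2 X$
$c{\left(j \right)} = -1$
$H{\left(t,U \right)} = 6 U t$ ($H{\left(t,U \right)} = U t 6 = 6 U t$)
$\left(V^{2}{\left(11 \right)} - 50 H{\left(c{\left(0 \right)},-5 \right)}\right) \left(41163 + 37427\right) = \left(\left(2 \cdot 11\right)^{2} - 50 \cdot 6 \left(-5\right) \left(-1\right)\right) \left(41163 + 37427\right) = \left(22^{2} - 1500\right) 78590 = \left(484 - 1500\right) 78590 = \left(-1016\right) 78590 = -79847440$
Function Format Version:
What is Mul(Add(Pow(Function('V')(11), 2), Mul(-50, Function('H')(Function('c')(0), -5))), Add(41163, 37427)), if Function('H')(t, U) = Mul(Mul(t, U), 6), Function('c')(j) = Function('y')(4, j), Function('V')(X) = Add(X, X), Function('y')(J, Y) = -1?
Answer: -79847440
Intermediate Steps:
Function('V')(X) = Mul(2, X)
Function('c')(j) = -1
Function('H')(t, U) = Mul(6, U, t) (Function('H')(t, U) = Mul(Mul(U, t), 6) = Mul(6, U, t))
Mul(Add(Pow(Function('V')(11), 2), Mul(-50, Function('H')(Function('c')(0), -5))), Add(41163, 37427)) = Mul(Add(Pow(Mul(2, 11), 2), Mul(-50, Mul(6, -5, -1))), Add(41163, 37427)) = Mul(Add(Pow(22, 2), Mul(-50, 30)), 78590) = Mul(Add(484, -1500), 78590) = Mul(-1016, 78590) = -79847440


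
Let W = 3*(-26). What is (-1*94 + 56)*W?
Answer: 2964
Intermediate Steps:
W = -78
(-1*94 + 56)*W = (-1*94 + 56)*(-78) = (-94 + 56)*(-78) = -38*(-78) = 2964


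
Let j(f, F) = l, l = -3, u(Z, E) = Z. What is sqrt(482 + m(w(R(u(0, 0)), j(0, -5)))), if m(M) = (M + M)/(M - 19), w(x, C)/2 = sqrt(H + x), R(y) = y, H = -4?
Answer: sqrt(68518242 - 57304*I)/377 ≈ 21.956 - 0.0091814*I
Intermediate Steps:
j(f, F) = -3
w(x, C) = 2*sqrt(-4 + x)
m(M) = 2*M/(-19 + M) (m(M) = (2*M)/(-19 + M) = 2*M/(-19 + M))
sqrt(482 + m(w(R(u(0, 0)), j(0, -5)))) = sqrt(482 + 2*(2*sqrt(-4 + 0))/(-19 + 2*sqrt(-4 + 0))) = sqrt(482 + 2*(2*sqrt(-4))/(-19 + 2*sqrt(-4))) = sqrt(482 + 2*(2*(2*I))/(-19 + 2*(2*I))) = sqrt(482 + 2*(4*I)/(-19 + 4*I)) = sqrt(482 + 2*(4*I)*((-19 - 4*I)/377)) = sqrt(482 + 8*I*(-19 - 4*I)/377)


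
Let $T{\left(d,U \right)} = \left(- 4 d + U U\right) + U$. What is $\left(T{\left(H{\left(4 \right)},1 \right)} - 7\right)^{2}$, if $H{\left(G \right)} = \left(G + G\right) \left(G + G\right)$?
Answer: $68121$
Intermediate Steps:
$H{\left(G \right)} = 4 G^{2}$ ($H{\left(G \right)} = 2 G 2 G = 4 G^{2}$)
$T{\left(d,U \right)} = U + U^{2} - 4 d$ ($T{\left(d,U \right)} = \left(- 4 d + U^{2}\right) + U = \left(U^{2} - 4 d\right) + U = U + U^{2} - 4 d$)
$\left(T{\left(H{\left(4 \right)},1 \right)} - 7\right)^{2} = \left(\left(1 + 1^{2} - 4 \cdot 4 \cdot 4^{2}\right) - 7\right)^{2} = \left(\left(1 + 1 - 4 \cdot 4 \cdot 16\right) + \left(-24 + 17\right)\right)^{2} = \left(\left(1 + 1 - 256\right) - 7\right)^{2} = \left(-254 - 7\right)^{2} = \left(-261\right)^{2} = 68121$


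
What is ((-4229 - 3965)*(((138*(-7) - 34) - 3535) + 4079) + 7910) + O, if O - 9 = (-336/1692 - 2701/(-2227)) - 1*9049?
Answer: 1172921341823/314007 ≈ 3.7353e+6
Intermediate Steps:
O = -2838304795/314007 (O = 9 + ((-336/1692 - 2701/(-2227)) - 1*9049) = 9 + ((-336*1/1692 - 2701*(-1/2227)) - 9049) = 9 + ((-28/141 + 2701/2227) - 9049) = 9 + (318485/314007 - 9049) = 9 - 2841130858/314007 = -2838304795/314007 ≈ -9039.0)
((-4229 - 3965)*(((138*(-7) - 34) - 3535) + 4079) + 7910) + O = ((-4229 - 3965)*(((138*(-7) - 34) - 3535) + 4079) + 7910) - 2838304795/314007 = (-8194*(((-966 - 34) - 3535) + 4079) + 7910) - 2838304795/314007 = (-8194*((-1000 - 3535) + 4079) + 7910) - 2838304795/314007 = (-8194*(-4535 + 4079) + 7910) - 2838304795/314007 = (-8194*(-456) + 7910) - 2838304795/314007 = (3736464 + 7910) - 2838304795/314007 = 3744374 - 2838304795/314007 = 1172921341823/314007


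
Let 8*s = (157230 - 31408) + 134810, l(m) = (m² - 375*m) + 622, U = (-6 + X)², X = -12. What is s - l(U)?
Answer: 48481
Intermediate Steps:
U = 324 (U = (-6 - 12)² = (-18)² = 324)
l(m) = 622 + m² - 375*m
s = 32579 (s = ((157230 - 31408) + 134810)/8 = (125822 + 134810)/8 = (⅛)*260632 = 32579)
s - l(U) = 32579 - (622 + 324² - 375*324) = 32579 - (622 + 104976 - 121500) = 32579 - 1*(-15902) = 32579 + 15902 = 48481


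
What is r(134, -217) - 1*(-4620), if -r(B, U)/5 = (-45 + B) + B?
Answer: 3505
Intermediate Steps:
r(B, U) = 225 - 10*B (r(B, U) = -5*((-45 + B) + B) = -5*(-45 + 2*B) = 225 - 10*B)
r(134, -217) - 1*(-4620) = (225 - 10*134) - 1*(-4620) = (225 - 1340) + 4620 = -1115 + 4620 = 3505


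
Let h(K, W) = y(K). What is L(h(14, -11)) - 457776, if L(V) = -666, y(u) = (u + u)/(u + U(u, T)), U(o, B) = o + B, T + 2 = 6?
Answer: -458442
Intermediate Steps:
T = 4 (T = -2 + 6 = 4)
U(o, B) = B + o
y(u) = 2*u/(4 + 2*u) (y(u) = (u + u)/(u + (4 + u)) = (2*u)/(4 + 2*u) = 2*u/(4 + 2*u))
h(K, W) = K/(2 + K)
L(h(14, -11)) - 457776 = -666 - 457776 = -458442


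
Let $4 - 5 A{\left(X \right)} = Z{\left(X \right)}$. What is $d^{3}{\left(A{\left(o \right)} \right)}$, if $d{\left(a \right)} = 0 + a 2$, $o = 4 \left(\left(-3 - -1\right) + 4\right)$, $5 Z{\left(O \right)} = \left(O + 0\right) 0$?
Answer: $\frac{512}{125} \approx 4.096$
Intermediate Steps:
$Z{\left(O \right)} = 0$ ($Z{\left(O \right)} = \frac{\left(O + 0\right) 0}{5} = \frac{O 0}{5} = \frac{1}{5} \cdot 0 = 0$)
$o = 8$ ($o = 4 \left(\left(-3 + 1\right) + 4\right) = 4 \left(-2 + 4\right) = 4 \cdot 2 = 8$)
$A{\left(X \right)} = \frac{4}{5}$ ($A{\left(X \right)} = \frac{4}{5} - 0 = \frac{4}{5} + 0 = \frac{4}{5}$)
$d{\left(a \right)} = 2 a$ ($d{\left(a \right)} = 0 + 2 a = 2 a$)
$d^{3}{\left(A{\left(o \right)} \right)} = \left(2 \cdot \frac{4}{5}\right)^{3} = \left(\frac{8}{5}\right)^{3} = \frac{512}{125}$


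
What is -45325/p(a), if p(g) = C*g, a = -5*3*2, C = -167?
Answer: -9065/1002 ≈ -9.0469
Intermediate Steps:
a = -30 (a = -15*2 = -30)
p(g) = -167*g
-45325/p(a) = -45325/((-167*(-30))) = -45325/5010 = -45325*1/5010 = -9065/1002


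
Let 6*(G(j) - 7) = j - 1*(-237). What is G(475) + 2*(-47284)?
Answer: -283327/3 ≈ -94442.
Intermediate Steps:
G(j) = 93/2 + j/6 (G(j) = 7 + (j - 1*(-237))/6 = 7 + (j + 237)/6 = 7 + (237 + j)/6 = 7 + (79/2 + j/6) = 93/2 + j/6)
G(475) + 2*(-47284) = (93/2 + (⅙)*475) + 2*(-47284) = (93/2 + 475/6) - 94568 = 377/3 - 94568 = -283327/3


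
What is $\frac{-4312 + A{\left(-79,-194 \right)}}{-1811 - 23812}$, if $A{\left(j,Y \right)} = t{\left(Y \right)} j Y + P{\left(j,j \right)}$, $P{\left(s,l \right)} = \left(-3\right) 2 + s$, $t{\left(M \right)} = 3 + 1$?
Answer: $- \frac{6323}{2847} \approx -2.2209$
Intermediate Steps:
$t{\left(M \right)} = 4$
$P{\left(s,l \right)} = -6 + s$
$A{\left(j,Y \right)} = -6 + j + 4 Y j$ ($A{\left(j,Y \right)} = 4 j Y + \left(-6 + j\right) = 4 Y j + \left(-6 + j\right) = -6 + j + 4 Y j$)
$\frac{-4312 + A{\left(-79,-194 \right)}}{-1811 - 23812} = \frac{-4312 - \left(85 - 61304\right)}{-1811 - 23812} = \frac{-4312 - -61219}{-25623} = \left(-4312 + 61219\right) \left(- \frac{1}{25623}\right) = 56907 \left(- \frac{1}{25623}\right) = - \frac{6323}{2847}$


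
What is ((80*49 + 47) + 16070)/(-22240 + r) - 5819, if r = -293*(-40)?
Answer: -61235917/10520 ≈ -5820.9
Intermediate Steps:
r = 11720
((80*49 + 47) + 16070)/(-22240 + r) - 5819 = ((80*49 + 47) + 16070)/(-22240 + 11720) - 5819 = ((3920 + 47) + 16070)/(-10520) - 5819 = (3967 + 16070)*(-1/10520) - 5819 = 20037*(-1/10520) - 5819 = -20037/10520 - 5819 = -61235917/10520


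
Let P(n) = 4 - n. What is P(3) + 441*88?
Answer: 38809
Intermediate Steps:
P(3) + 441*88 = (4 - 1*3) + 441*88 = (4 - 3) + 38808 = 1 + 38808 = 38809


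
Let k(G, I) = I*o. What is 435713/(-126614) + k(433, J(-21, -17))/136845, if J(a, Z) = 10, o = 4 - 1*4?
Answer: -435713/126614 ≈ -3.4413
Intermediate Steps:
o = 0 (o = 4 - 4 = 0)
k(G, I) = 0 (k(G, I) = I*0 = 0)
435713/(-126614) + k(433, J(-21, -17))/136845 = 435713/(-126614) + 0/136845 = 435713*(-1/126614) + 0*(1/136845) = -435713/126614 + 0 = -435713/126614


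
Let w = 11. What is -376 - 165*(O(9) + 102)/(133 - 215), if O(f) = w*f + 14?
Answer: 4643/82 ≈ 56.622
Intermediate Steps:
O(f) = 14 + 11*f (O(f) = 11*f + 14 = 14 + 11*f)
-376 - 165*(O(9) + 102)/(133 - 215) = -376 - 165*((14 + 11*9) + 102)/(133 - 215) = -376 - 165*((14 + 99) + 102)/(-82) = -376 - 165*(113 + 102)*(-1)/82 = -376 - 35475*(-1)/82 = -376 - 165*(-215/82) = -376 + 35475/82 = 4643/82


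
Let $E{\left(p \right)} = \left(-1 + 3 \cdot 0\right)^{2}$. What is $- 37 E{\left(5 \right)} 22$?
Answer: $-814$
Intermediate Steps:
$E{\left(p \right)} = 1$ ($E{\left(p \right)} = \left(-1 + 0\right)^{2} = \left(-1\right)^{2} = 1$)
$- 37 E{\left(5 \right)} 22 = \left(-37\right) 1 \cdot 22 = \left(-37\right) 22 = -814$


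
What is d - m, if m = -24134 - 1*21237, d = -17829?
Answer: 27542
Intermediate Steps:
m = -45371 (m = -24134 - 21237 = -45371)
d - m = -17829 - 1*(-45371) = -17829 + 45371 = 27542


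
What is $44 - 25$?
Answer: $19$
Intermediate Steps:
$44 - 25 = 19$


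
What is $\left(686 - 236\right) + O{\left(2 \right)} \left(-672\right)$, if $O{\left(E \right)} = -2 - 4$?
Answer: $4482$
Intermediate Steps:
$O{\left(E \right)} = -6$ ($O{\left(E \right)} = -2 - 4 = -6$)
$\left(686 - 236\right) + O{\left(2 \right)} \left(-672\right) = \left(686 - 236\right) - -4032 = 450 + 4032 = 4482$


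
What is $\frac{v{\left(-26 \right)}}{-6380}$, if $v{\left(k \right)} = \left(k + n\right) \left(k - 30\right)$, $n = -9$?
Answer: $- \frac{98}{319} \approx -0.30721$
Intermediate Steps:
$v{\left(k \right)} = \left(-30 + k\right) \left(-9 + k\right)$ ($v{\left(k \right)} = \left(k - 9\right) \left(k - 30\right) = \left(-9 + k\right) \left(-30 + k\right) = \left(-30 + k\right) \left(-9 + k\right)$)
$\frac{v{\left(-26 \right)}}{-6380} = \frac{270 + \left(-26\right)^{2} - -1014}{-6380} = \left(270 + 676 + 1014\right) \left(- \frac{1}{6380}\right) = 1960 \left(- \frac{1}{6380}\right) = - \frac{98}{319}$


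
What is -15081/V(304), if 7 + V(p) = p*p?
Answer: -5027/30803 ≈ -0.16320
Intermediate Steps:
V(p) = -7 + p² (V(p) = -7 + p*p = -7 + p²)
-15081/V(304) = -15081/(-7 + 304²) = -15081/(-7 + 92416) = -15081/92409 = -15081*1/92409 = -5027/30803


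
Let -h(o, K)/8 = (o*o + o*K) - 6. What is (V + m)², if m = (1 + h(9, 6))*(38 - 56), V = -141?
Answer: 339185889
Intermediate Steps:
h(o, K) = 48 - 8*o² - 8*K*o (h(o, K) = -8*((o*o + o*K) - 6) = -8*((o² + K*o) - 6) = -8*(-6 + o² + K*o) = 48 - 8*o² - 8*K*o)
m = 18558 (m = (1 + (48 - 8*9² - 8*6*9))*(38 - 56) = (1 + (48 - 8*81 - 432))*(-18) = (1 + (48 - 648 - 432))*(-18) = (1 - 1032)*(-18) = -1031*(-18) = 18558)
(V + m)² = (-141 + 18558)² = 18417² = 339185889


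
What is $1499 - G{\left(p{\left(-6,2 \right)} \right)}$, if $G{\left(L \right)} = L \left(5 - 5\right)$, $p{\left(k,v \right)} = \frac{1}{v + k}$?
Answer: $1499$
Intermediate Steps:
$p{\left(k,v \right)} = \frac{1}{k + v}$
$G{\left(L \right)} = 0$ ($G{\left(L \right)} = L 0 = 0$)
$1499 - G{\left(p{\left(-6,2 \right)} \right)} = 1499 - 0 = 1499 + 0 = 1499$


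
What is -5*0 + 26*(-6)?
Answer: -156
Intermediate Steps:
-5*0 + 26*(-6) = 0 - 156 = -156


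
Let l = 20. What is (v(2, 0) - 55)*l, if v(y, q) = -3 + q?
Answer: -1160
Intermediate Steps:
(v(2, 0) - 55)*l = ((-3 + 0) - 55)*20 = (-3 - 55)*20 = -58*20 = -1160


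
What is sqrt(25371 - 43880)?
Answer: I*sqrt(18509) ≈ 136.05*I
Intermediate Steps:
sqrt(25371 - 43880) = sqrt(-18509) = I*sqrt(18509)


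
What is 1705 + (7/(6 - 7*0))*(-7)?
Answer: 10181/6 ≈ 1696.8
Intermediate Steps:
1705 + (7/(6 - 7*0))*(-7) = 1705 + (7/(6 + 0))*(-7) = 1705 + (7/6)*(-7) = 1705 - 49/6 = 10181/6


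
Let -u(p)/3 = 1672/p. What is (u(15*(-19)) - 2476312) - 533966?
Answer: -15051302/5 ≈ -3.0103e+6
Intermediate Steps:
u(p) = -5016/p
(u(15*(-19)) - 2476312) - 533966 = (-5016/(15*(-19)) - 2476312) - 533966 = (-5016/(-285) - 2476312) - 533966 = (-5016*(-1/285) - 2476312) - 533966 = (88/5 - 2476312) - 533966 = -12381472/5 - 533966 = -15051302/5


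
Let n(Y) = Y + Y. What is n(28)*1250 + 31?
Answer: 70031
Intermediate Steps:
n(Y) = 2*Y
n(28)*1250 + 31 = (2*28)*1250 + 31 = 56*1250 + 31 = 70000 + 31 = 70031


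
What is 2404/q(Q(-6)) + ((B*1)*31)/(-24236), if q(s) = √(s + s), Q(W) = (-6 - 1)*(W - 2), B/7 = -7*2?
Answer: 1519/12118 + 601*√7/7 ≈ 227.28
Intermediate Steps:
B = -98 (B = 7*(-7*2) = 7*(-14) = -98)
Q(W) = 14 - 7*W (Q(W) = -7*(-2 + W) = 14 - 7*W)
q(s) = √2*√s (q(s) = √(2*s) = √2*√s)
2404/q(Q(-6)) + ((B*1)*31)/(-24236) = 2404/((√2*√(14 - 7*(-6)))) + (-98*1*31)/(-24236) = 2404/((√2*√(14 + 42))) - 98*31*(-1/24236) = 2404/((√2*√56)) - 3038*(-1/24236) = 2404/((√2*(2*√14))) + 1519/12118 = 2404/((4*√7)) + 1519/12118 = 2404*(√7/28) + 1519/12118 = 601*√7/7 + 1519/12118 = 1519/12118 + 601*√7/7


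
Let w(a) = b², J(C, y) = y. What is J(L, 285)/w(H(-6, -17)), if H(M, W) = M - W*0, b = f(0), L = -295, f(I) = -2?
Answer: 285/4 ≈ 71.250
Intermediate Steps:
b = -2
H(M, W) = M (H(M, W) = M - 1*0 = M + 0 = M)
w(a) = 4 (w(a) = (-2)² = 4)
J(L, 285)/w(H(-6, -17)) = 285/4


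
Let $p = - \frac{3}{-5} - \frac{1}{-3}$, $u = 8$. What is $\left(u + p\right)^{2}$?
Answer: $\frac{17956}{225} \approx 79.804$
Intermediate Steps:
$p = \frac{14}{15}$ ($p = \left(-3\right) \left(- \frac{1}{5}\right) - - \frac{1}{3} = \frac{3}{5} + \frac{1}{3} = \frac{14}{15} \approx 0.93333$)
$\left(u + p\right)^{2} = \left(8 + \frac{14}{15}\right)^{2} = \left(\frac{134}{15}\right)^{2} = \frac{17956}{225}$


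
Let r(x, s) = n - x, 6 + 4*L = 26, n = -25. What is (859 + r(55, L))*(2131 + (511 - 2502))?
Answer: 109060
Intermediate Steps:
L = 5 (L = -3/2 + (1/4)*26 = -3/2 + 13/2 = 5)
r(x, s) = -25 - x
(859 + r(55, L))*(2131 + (511 - 2502)) = (859 + (-25 - 1*55))*(2131 + (511 - 2502)) = (859 + (-25 - 55))*(2131 - 1991) = (859 - 80)*140 = 779*140 = 109060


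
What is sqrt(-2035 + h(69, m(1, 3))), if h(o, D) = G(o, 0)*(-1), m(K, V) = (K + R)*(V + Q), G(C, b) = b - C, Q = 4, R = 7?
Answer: I*sqrt(1966) ≈ 44.34*I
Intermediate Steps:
m(K, V) = (4 + V)*(7 + K) (m(K, V) = (K + 7)*(V + 4) = (7 + K)*(4 + V) = (4 + V)*(7 + K))
h(o, D) = o (h(o, D) = (0 - o)*(-1) = -o*(-1) = o)
sqrt(-2035 + h(69, m(1, 3))) = sqrt(-2035 + 69) = sqrt(-1966) = I*sqrt(1966)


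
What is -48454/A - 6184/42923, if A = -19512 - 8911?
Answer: 1904023210/1220000429 ≈ 1.5607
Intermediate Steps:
A = -28423
-48454/A - 6184/42923 = -48454/(-28423) - 6184/42923 = -48454*(-1/28423) - 6184*1/42923 = 48454/28423 - 6184/42923 = 1904023210/1220000429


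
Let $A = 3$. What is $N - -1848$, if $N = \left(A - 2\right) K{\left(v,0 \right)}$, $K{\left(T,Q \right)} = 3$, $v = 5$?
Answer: $1851$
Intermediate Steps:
$N = 3$ ($N = \left(3 - 2\right) 3 = 1 \cdot 3 = 3$)
$N - -1848 = 3 - -1848 = 3 + 1848 = 1851$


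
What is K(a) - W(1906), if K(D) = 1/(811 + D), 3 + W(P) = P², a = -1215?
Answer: -1467664533/404 ≈ -3.6328e+6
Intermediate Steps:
W(P) = -3 + P²
K(a) - W(1906) = 1/(811 - 1215) - (-3 + 1906²) = 1/(-404) - (-3 + 3632836) = -1/404 - 1*3632833 = -1/404 - 3632833 = -1467664533/404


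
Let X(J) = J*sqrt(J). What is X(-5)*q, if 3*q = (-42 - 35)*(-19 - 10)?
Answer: -11165*I*sqrt(5)/3 ≈ -8321.9*I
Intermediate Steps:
X(J) = J**(3/2)
q = 2233/3 (q = ((-42 - 35)*(-19 - 10))/3 = (-77*(-29))/3 = (1/3)*2233 = 2233/3 ≈ 744.33)
X(-5)*q = (-5)**(3/2)*(2233/3) = -5*I*sqrt(5)*(2233/3) = -11165*I*sqrt(5)/3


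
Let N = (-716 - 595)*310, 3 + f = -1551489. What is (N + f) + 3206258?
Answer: 1248356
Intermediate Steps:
f = -1551492 (f = -3 - 1551489 = -1551492)
N = -406410 (N = -1311*310 = -406410)
(N + f) + 3206258 = (-406410 - 1551492) + 3206258 = -1957902 + 3206258 = 1248356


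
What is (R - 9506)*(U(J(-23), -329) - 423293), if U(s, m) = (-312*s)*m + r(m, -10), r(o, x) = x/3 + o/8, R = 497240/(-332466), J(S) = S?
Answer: 52804570958797405/1994796 ≈ 2.6471e+10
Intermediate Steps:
R = -248620/166233 (R = 497240*(-1/332466) = -248620/166233 ≈ -1.4956)
r(o, x) = x/3 + o/8 (r(o, x) = x*(⅓) + o*(⅛) = x/3 + o/8)
U(s, m) = -10/3 + m/8 - 312*m*s (U(s, m) = (-312*s)*m + ((⅓)*(-10) + m/8) = -312*m*s + (-10/3 + m/8) = -10/3 + m/8 - 312*m*s)
(R - 9506)*(U(J(-23), -329) - 423293) = (-248620/166233 - 9506)*((-10/3 + (⅛)*(-329) - 312*(-329)*(-23)) - 423293) = -1580459518*((-10/3 - 329/8 - 2360904) - 423293)/166233 = -1580459518*(-56662763/24 - 423293)/166233 = -1580459518/166233*(-66821795/24) = 52804570958797405/1994796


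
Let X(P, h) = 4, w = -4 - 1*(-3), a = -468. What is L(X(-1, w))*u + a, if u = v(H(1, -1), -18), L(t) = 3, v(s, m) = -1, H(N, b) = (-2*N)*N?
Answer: -471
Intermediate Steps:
H(N, b) = -2*N²
w = -1 (w = -4 + 3 = -1)
u = -1
L(X(-1, w))*u + a = 3*(-1) - 468 = -3 - 468 = -471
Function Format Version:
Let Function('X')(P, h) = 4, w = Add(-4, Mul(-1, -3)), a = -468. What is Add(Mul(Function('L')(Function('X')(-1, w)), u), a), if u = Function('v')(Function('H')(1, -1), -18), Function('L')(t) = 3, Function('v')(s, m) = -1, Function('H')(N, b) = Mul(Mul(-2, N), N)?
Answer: -471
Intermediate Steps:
Function('H')(N, b) = Mul(-2, Pow(N, 2))
w = -1 (w = Add(-4, 3) = -1)
u = -1
Add(Mul(Function('L')(Function('X')(-1, w)), u), a) = Add(Mul(3, -1), -468) = Add(-3, -468) = -471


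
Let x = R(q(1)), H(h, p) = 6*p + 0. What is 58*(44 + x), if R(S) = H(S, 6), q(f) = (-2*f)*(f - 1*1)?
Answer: 4640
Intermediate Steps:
H(h, p) = 6*p
q(f) = -2*f*(-1 + f) (q(f) = (-2*f)*(f - 1) = (-2*f)*(-1 + f) = -2*f*(-1 + f))
R(S) = 36 (R(S) = 6*6 = 36)
x = 36
58*(44 + x) = 58*(44 + 36) = 58*80 = 4640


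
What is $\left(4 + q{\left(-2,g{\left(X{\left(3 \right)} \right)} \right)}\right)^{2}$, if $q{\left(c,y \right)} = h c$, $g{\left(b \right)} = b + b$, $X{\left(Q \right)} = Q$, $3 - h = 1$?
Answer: $0$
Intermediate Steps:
$h = 2$ ($h = 3 - 1 = 2$)
$g{\left(b \right)} = 2 b$
$q{\left(c,y \right)} = 2 c$
$\left(4 + q{\left(-2,g{\left(X{\left(3 \right)} \right)} \right)}\right)^{2} = \left(4 + 2 \left(-2\right)\right)^{2} = \left(4 - 4\right)^{2} = 0^{2} = 0$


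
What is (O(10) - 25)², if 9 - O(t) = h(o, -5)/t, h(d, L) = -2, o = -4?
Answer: 6241/25 ≈ 249.64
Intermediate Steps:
O(t) = 9 + 2/t (O(t) = 9 - (-2)/t = 9 + 2/t)
(O(10) - 25)² = ((9 + 2/10) - 25)² = ((9 + 2*(⅒)) - 25)² = ((9 + ⅕) - 25)² = (46/5 - 25)² = (-79/5)² = 6241/25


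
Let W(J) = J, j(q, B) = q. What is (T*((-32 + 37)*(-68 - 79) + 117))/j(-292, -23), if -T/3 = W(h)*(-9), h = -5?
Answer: -41715/146 ≈ -285.72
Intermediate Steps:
T = -135 (T = -(-15)*(-9) = -3*45 = -135)
(T*((-32 + 37)*(-68 - 79) + 117))/j(-292, -23) = -135*((-32 + 37)*(-68 - 79) + 117)/(-292) = -135*(5*(-147) + 117)*(-1/292) = -135*(-735 + 117)*(-1/292) = -135*(-618)*(-1/292) = 83430*(-1/292) = -41715/146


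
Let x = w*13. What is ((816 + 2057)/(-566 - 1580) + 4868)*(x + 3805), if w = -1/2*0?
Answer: 39738868275/2146 ≈ 1.8518e+7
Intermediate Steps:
w = 0 (w = -1*1/2*0 = -1/2*0 = 0)
x = 0 (x = 0*13 = 0)
((816 + 2057)/(-566 - 1580) + 4868)*(x + 3805) = ((816 + 2057)/(-566 - 1580) + 4868)*(0 + 3805) = (2873/(-2146) + 4868)*3805 = (2873*(-1/2146) + 4868)*3805 = (-2873/2146 + 4868)*3805 = (10443855/2146)*3805 = 39738868275/2146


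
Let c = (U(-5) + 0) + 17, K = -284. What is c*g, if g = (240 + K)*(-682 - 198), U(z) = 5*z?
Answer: -309760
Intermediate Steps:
c = -8 (c = (5*(-5) + 0) + 17 = (-25 + 0) + 17 = -25 + 17 = -8)
g = 38720 (g = (240 - 284)*(-682 - 198) = -44*(-880) = 38720)
c*g = -8*38720 = -309760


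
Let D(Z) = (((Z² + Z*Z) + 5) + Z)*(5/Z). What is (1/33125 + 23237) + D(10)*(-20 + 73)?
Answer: 1916910627/66250 ≈ 28935.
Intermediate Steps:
D(Z) = 5*(5 + Z + 2*Z²)/Z (D(Z) = (((Z² + Z²) + 5) + Z)*(5/Z) = ((2*Z² + 5) + Z)*(5/Z) = ((5 + 2*Z²) + Z)*(5/Z) = (5 + Z + 2*Z²)*(5/Z) = 5*(5 + Z + 2*Z²)/Z)
(1/33125 + 23237) + D(10)*(-20 + 73) = (1/33125 + 23237) + (5 + 10*10 + 25/10)*(-20 + 73) = (1/33125 + 23237) + (5 + 100 + 25*(⅒))*53 = 769725626/33125 + (5 + 100 + 5/2)*53 = 769725626/33125 + (215/2)*53 = 769725626/33125 + 11395/2 = 1916910627/66250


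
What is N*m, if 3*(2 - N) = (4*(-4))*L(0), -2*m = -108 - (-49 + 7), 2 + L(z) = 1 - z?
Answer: -110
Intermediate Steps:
L(z) = -1 - z (L(z) = -2 + (1 - z) = -1 - z)
m = 33 (m = -(-108 - (-49 + 7))/2 = -(-108 - 1*(-42))/2 = -(-108 + 42)/2 = -½*(-66) = 33)
N = -10/3 (N = 2 - 4*(-4)*(-1 - 1*0)/3 = 2 - (-16)*(-1 + 0)/3 = 2 - (-16)*(-1)/3 = 2 - ⅓*16 = 2 - 16/3 = -10/3 ≈ -3.3333)
N*m = -10/3*33 = -110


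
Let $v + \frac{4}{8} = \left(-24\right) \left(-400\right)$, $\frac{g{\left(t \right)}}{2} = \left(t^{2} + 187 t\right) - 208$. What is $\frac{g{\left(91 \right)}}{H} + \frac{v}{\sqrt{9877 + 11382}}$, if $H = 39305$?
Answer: $\frac{10036}{7861} + \frac{19199 \sqrt{21259}}{42518} \approx 67.115$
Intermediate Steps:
$g{\left(t \right)} = -416 + 2 t^{2} + 374 t$ ($g{\left(t \right)} = 2 \left(\left(t^{2} + 187 t\right) - 208\right) = 2 \left(-208 + t^{2} + 187 t\right) = -416 + 2 t^{2} + 374 t$)
$v = \frac{19199}{2}$ ($v = - \frac{1}{2} - -9600 = - \frac{1}{2} + 9600 = \frac{19199}{2} \approx 9599.5$)
$\frac{g{\left(91 \right)}}{H} + \frac{v}{\sqrt{9877 + 11382}} = \frac{-416 + 2 \cdot 91^{2} + 374 \cdot 91}{39305} + \frac{19199}{2 \sqrt{9877 + 11382}} = \left(-416 + 2 \cdot 8281 + 34034\right) \frac{1}{39305} + \frac{19199}{2 \sqrt{21259}} = \left(-416 + 16562 + 34034\right) \frac{1}{39305} + \frac{19199 \frac{\sqrt{21259}}{21259}}{2} = 50180 \cdot \frac{1}{39305} + \frac{19199 \sqrt{21259}}{42518} = \frac{10036}{7861} + \frac{19199 \sqrt{21259}}{42518}$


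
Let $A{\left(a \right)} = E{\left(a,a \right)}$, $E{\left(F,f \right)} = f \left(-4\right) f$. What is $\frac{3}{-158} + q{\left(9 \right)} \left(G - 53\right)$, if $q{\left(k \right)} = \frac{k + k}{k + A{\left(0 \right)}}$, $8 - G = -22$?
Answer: $- \frac{7271}{158} \approx -46.019$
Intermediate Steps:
$E{\left(F,f \right)} = - 4 f^{2}$ ($E{\left(F,f \right)} = - 4 f f = - 4 f^{2}$)
$G = 30$ ($G = 8 - -22 = 8 + 22 = 30$)
$A{\left(a \right)} = - 4 a^{2}$
$q{\left(k \right)} = 2$ ($q{\left(k \right)} = \frac{k + k}{k - 4 \cdot 0^{2}} = \frac{2 k}{k - 0} = \frac{2 k}{k + 0} = \frac{2 k}{k} = 2$)
$\frac{3}{-158} + q{\left(9 \right)} \left(G - 53\right) = \frac{3}{-158} + 2 \left(30 - 53\right) = 3 \left(- \frac{1}{158}\right) + 2 \left(-23\right) = - \frac{3}{158} - 46 = - \frac{7271}{158}$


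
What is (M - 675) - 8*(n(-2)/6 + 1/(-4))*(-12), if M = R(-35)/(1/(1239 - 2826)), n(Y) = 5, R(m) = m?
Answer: 54926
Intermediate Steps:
M = 55545 (M = -35/(1/(1239 - 2826)) = -35/(1/(-1587)) = -35/(-1/1587) = -35*(-1587) = 55545)
(M - 675) - 8*(n(-2)/6 + 1/(-4))*(-12) = (55545 - 675) - 8*(5/6 + 1/(-4))*(-12) = 54870 - 8*(5*(1/6) + 1*(-1/4))*(-12) = 54870 - 8*(5/6 - 1/4)*(-12) = 54870 - 8*7/12*(-12) = 54870 - 14/3*(-12) = 54870 + 56 = 54926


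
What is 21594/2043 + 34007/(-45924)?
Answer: 102467395/10424748 ≈ 9.8292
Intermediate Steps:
21594/2043 + 34007/(-45924) = 21594*(1/2043) + 34007*(-1/45924) = 7198/681 - 34007/45924 = 102467395/10424748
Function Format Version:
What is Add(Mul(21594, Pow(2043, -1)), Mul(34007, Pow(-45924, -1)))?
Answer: Rational(102467395, 10424748) ≈ 9.8292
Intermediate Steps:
Add(Mul(21594, Pow(2043, -1)), Mul(34007, Pow(-45924, -1))) = Add(Mul(21594, Rational(1, 2043)), Mul(34007, Rational(-1, 45924))) = Add(Rational(7198, 681), Rational(-34007, 45924)) = Rational(102467395, 10424748)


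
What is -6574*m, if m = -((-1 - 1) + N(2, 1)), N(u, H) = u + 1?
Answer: 6574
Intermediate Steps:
N(u, H) = 1 + u
m = -1 (m = -((-1 - 1) + (1 + 2)) = -(-2 + 3) = -1*1 = -1)
-6574*m = -6574*(-1) = 6574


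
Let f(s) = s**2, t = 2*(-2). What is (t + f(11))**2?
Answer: 13689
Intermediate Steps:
t = -4
(t + f(11))**2 = (-4 + 11**2)**2 = (-4 + 121)**2 = 117**2 = 13689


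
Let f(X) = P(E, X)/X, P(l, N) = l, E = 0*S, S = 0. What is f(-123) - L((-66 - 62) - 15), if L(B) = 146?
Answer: -146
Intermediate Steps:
E = 0 (E = 0*0 = 0)
f(X) = 0 (f(X) = 0/X = 0)
f(-123) - L((-66 - 62) - 15) = 0 - 1*146 = 0 - 146 = -146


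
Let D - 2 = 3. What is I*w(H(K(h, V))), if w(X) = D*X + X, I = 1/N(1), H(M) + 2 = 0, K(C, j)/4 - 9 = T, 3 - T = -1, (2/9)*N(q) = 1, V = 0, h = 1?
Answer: -8/3 ≈ -2.6667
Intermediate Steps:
D = 5 (D = 2 + 3 = 5)
N(q) = 9/2 (N(q) = (9/2)*1 = 9/2)
T = 4 (T = 3 - 1*(-1) = 3 + 1 = 4)
K(C, j) = 52 (K(C, j) = 36 + 4*4 = 36 + 16 = 52)
H(M) = -2 (H(M) = -2 + 0 = -2)
I = 2/9 (I = 1/(9/2) = 2/9 ≈ 0.22222)
w(X) = 6*X (w(X) = 5*X + X = 6*X)
I*w(H(K(h, V))) = 2*(6*(-2))/9 = (2/9)*(-12) = -8/3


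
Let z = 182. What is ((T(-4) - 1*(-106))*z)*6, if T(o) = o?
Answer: 111384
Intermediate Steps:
((T(-4) - 1*(-106))*z)*6 = ((-4 - 1*(-106))*182)*6 = ((-4 + 106)*182)*6 = (102*182)*6 = 18564*6 = 111384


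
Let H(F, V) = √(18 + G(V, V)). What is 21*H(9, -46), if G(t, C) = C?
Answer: 42*I*√7 ≈ 111.12*I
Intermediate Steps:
H(F, V) = √(18 + V)
21*H(9, -46) = 21*√(18 - 46) = 21*√(-28) = 21*(2*I*√7) = 42*I*√7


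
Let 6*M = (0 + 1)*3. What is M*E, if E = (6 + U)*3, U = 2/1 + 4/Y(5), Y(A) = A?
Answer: 66/5 ≈ 13.200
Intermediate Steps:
U = 14/5 (U = 2/1 + 4/5 = 2*1 + 4*(⅕) = 2 + ⅘ = 14/5 ≈ 2.8000)
M = ½ (M = ((0 + 1)*3)/6 = (1*3)/6 = (⅙)*3 = ½ ≈ 0.50000)
E = 132/5 (E = (6 + 14/5)*3 = (44/5)*3 = 132/5 ≈ 26.400)
M*E = (½)*(132/5) = 66/5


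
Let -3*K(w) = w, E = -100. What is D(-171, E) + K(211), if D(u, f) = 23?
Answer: -142/3 ≈ -47.333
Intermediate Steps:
K(w) = -w/3
D(-171, E) + K(211) = 23 - 1/3*211 = 23 - 211/3 = -142/3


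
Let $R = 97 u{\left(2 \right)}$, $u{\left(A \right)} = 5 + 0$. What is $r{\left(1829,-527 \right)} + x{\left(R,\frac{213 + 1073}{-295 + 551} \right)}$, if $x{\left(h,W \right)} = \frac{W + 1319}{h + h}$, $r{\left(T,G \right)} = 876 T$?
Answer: $\frac{39785963623}{24832} \approx 1.6022 \cdot 10^{6}$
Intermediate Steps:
$u{\left(A \right)} = 5$
$R = 485$ ($R = 97 \cdot 5 = 485$)
$x{\left(h,W \right)} = \frac{1319 + W}{2 h}$
$r{\left(1829,-527 \right)} + x{\left(R,\frac{213 + 1073}{-295 + 551} \right)} = 876 \cdot 1829 + \frac{1319 + \frac{213 + 1073}{-295 + 551}}{2 \cdot 485} = 1602204 + \frac{1}{2} \cdot \frac{1}{485} \left(1319 + \frac{1286}{256}\right) = 1602204 + \frac{1}{2} \cdot \frac{1}{485} \left(1319 + 1286 \cdot \frac{1}{256}\right) = 1602204 + \frac{1}{2} \cdot \frac{1}{485} \left(1319 + \frac{643}{128}\right) = 1602204 + \frac{1}{2} \cdot \frac{1}{485} \cdot \frac{169475}{128} = 1602204 + \frac{33895}{24832} = \frac{39785963623}{24832}$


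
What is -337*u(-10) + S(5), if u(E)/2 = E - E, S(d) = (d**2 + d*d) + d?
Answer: 55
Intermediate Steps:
S(d) = d + 2*d**2 (S(d) = (d**2 + d**2) + d = 2*d**2 + d = d + 2*d**2)
u(E) = 0 (u(E) = 2*(E - E) = 2*0 = 0)
-337*u(-10) + S(5) = -337*0 + 5*(1 + 2*5) = 0 + 5*(1 + 10) = 0 + 5*11 = 0 + 55 = 55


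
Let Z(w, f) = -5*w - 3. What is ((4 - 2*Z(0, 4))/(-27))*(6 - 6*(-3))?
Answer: -80/9 ≈ -8.8889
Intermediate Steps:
Z(w, f) = -3 - 5*w
((4 - 2*Z(0, 4))/(-27))*(6 - 6*(-3)) = ((4 - 2*(-3 - 5*0))/(-27))*(6 - 6*(-3)) = ((4 - 2*(-3 + 0))*(-1/27))*(6 + 18) = ((4 - 2*(-3))*(-1/27))*24 = ((4 + 6)*(-1/27))*24 = (10*(-1/27))*24 = -10/27*24 = -80/9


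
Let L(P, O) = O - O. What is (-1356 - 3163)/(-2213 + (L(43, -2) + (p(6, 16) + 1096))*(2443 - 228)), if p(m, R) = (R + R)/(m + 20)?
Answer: -58747/31565991 ≈ -0.0018611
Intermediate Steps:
L(P, O) = 0
p(m, R) = 2*R/(20 + m) (p(m, R) = (2*R)/(20 + m) = 2*R/(20 + m))
(-1356 - 3163)/(-2213 + (L(43, -2) + (p(6, 16) + 1096))*(2443 - 228)) = (-1356 - 3163)/(-2213 + (0 + (2*16/(20 + 6) + 1096))*(2443 - 228)) = -4519/(-2213 + (0 + (2*16/26 + 1096))*2215) = -4519/(-2213 + (0 + (2*16*(1/26) + 1096))*2215) = -4519/(-2213 + (0 + (16/13 + 1096))*2215) = -4519/(-2213 + (0 + 14264/13)*2215) = -4519/(-2213 + (14264/13)*2215) = -4519/(-2213 + 31594760/13) = -4519/31565991/13 = -4519*13/31565991 = -58747/31565991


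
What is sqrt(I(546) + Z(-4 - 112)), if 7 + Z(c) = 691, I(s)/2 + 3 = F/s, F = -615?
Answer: sqrt(5595863)/91 ≈ 25.995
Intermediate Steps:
I(s) = -6 - 1230/s (I(s) = -6 + 2*(-615/s) = -6 - 1230/s)
Z(c) = 684 (Z(c) = -7 + 691 = 684)
sqrt(I(546) + Z(-4 - 112)) = sqrt((-6 - 1230/546) + 684) = sqrt((-6 - 1230*1/546) + 684) = sqrt((-6 - 205/91) + 684) = sqrt(-751/91 + 684) = sqrt(61493/91) = sqrt(5595863)/91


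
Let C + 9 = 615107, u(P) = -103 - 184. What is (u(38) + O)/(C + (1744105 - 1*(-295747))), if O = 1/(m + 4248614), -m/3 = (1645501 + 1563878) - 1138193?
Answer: -563938929/5216828072800 ≈ -0.00010810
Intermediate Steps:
u(P) = -287
m = -6213558 (m = -3*((1645501 + 1563878) - 1138193) = -3*(3209379 - 1138193) = -3*2071186 = -6213558)
O = -1/1964944 (O = 1/(-6213558 + 4248614) = 1/(-1964944) = -1/1964944 ≈ -5.0892e-7)
C = 615098 (C = -9 + 615107 = 615098)
(u(38) + O)/(C + (1744105 - 1*(-295747))) = (-287 - 1/1964944)/(615098 + (1744105 - 1*(-295747))) = -563938929/(1964944*(615098 + (1744105 + 295747))) = -563938929/(1964944*(615098 + 2039852)) = -563938929/1964944/2654950 = -563938929/1964944*1/2654950 = -563938929/5216828072800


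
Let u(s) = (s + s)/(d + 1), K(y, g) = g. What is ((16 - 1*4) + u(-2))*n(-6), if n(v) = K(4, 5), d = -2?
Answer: 80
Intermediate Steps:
n(v) = 5
u(s) = -2*s (u(s) = (s + s)/(-2 + 1) = (2*s)/(-1) = (2*s)*(-1) = -2*s)
((16 - 1*4) + u(-2))*n(-6) = ((16 - 1*4) - 2*(-2))*5 = ((16 - 4) + 4)*5 = (12 + 4)*5 = 16*5 = 80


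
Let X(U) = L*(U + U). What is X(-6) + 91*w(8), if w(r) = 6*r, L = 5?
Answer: 4308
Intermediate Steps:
X(U) = 10*U (X(U) = 5*(U + U) = 5*(2*U) = 10*U)
X(-6) + 91*w(8) = 10*(-6) + 91*(6*8) = -60 + 91*48 = -60 + 4368 = 4308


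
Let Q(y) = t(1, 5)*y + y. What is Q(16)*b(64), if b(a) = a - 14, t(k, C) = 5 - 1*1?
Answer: 4000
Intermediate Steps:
t(k, C) = 4 (t(k, C) = 5 - 1 = 4)
b(a) = -14 + a
Q(y) = 5*y (Q(y) = 4*y + y = 5*y)
Q(16)*b(64) = (5*16)*(-14 + 64) = 80*50 = 4000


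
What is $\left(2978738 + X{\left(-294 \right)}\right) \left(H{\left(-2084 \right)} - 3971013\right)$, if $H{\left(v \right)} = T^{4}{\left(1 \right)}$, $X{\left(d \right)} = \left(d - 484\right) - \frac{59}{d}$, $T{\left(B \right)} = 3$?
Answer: $- \frac{82776942189254}{7} \approx -1.1825 \cdot 10^{13}$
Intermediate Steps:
$X{\left(d \right)} = -484 + d - \frac{59}{d}$ ($X{\left(d \right)} = \left(-484 + d\right) - \frac{59}{d} = -484 + d - \frac{59}{d}$)
$H{\left(v \right)} = 81$ ($H{\left(v \right)} = 3^{4} = 81$)
$\left(2978738 + X{\left(-294 \right)}\right) \left(H{\left(-2084 \right)} - 3971013\right) = \left(2978738 - \left(778 - \frac{59}{294}\right)\right) \left(81 - 3971013\right) = \left(2978738 - \frac{228673}{294}\right) \left(-3970932\right) = \frac{875520299}{294} \left(-3970932\right) = - \frac{82776942189254}{7}$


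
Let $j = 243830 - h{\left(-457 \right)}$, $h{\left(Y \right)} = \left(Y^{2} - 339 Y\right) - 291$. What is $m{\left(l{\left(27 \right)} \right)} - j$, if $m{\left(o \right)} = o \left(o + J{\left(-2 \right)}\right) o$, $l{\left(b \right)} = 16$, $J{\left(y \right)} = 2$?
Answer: $124259$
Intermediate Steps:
$h{\left(Y \right)} = -291 + Y^{2} - 339 Y$
$m{\left(o \right)} = o^{2} \left(2 + o\right)$ ($m{\left(o \right)} = o \left(o + 2\right) o = o \left(2 + o\right) o = o^{2} \left(2 + o\right)$)
$j = -119651$ ($j = 243830 - \left(-291 + \left(-457\right)^{2} - -154923\right) = 243830 - \left(-291 + 208849 + 154923\right) = 243830 - 363481 = -119651$)
$m{\left(l{\left(27 \right)} \right)} - j = 16^{2} \left(2 + 16\right) - -119651 = 256 \cdot 18 + 119651 = 4608 + 119651 = 124259$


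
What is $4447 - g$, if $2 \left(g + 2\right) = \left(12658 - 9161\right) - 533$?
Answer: $2967$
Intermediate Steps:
$g = 1480$ ($g = -2 + \frac{\left(12658 - 9161\right) - 533}{2} = -2 + \frac{3497 - 533}{2} = -2 + \frac{1}{2} \cdot 2964 = -2 + 1482 = 1480$)
$4447 - g = 4447 - 1480 = 2967$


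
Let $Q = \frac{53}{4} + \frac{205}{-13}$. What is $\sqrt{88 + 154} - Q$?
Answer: $\frac{131}{52} + 11 \sqrt{2} \approx 18.076$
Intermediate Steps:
$Q = - \frac{131}{52}$ ($Q = 53 \cdot \frac{1}{4} + 205 \left(- \frac{1}{13}\right) = \frac{53}{4} - \frac{205}{13} = - \frac{131}{52} \approx -2.5192$)
$\sqrt{88 + 154} - Q = \sqrt{88 + 154} - - \frac{131}{52} = \sqrt{242} + \frac{131}{52} = 11 \sqrt{2} + \frac{131}{52} = \frac{131}{52} + 11 \sqrt{2}$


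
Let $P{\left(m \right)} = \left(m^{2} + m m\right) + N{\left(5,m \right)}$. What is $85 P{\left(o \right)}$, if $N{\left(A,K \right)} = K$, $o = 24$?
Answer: $99960$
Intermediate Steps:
$P{\left(m \right)} = m + 2 m^{2}$ ($P{\left(m \right)} = \left(m^{2} + m m\right) + m = \left(m^{2} + m^{2}\right) + m = 2 m^{2} + m = m + 2 m^{2}$)
$85 P{\left(o \right)} = 85 \cdot 24 \left(1 + 2 \cdot 24\right) = 85 \cdot 24 \left(1 + 48\right) = 85 \cdot 24 \cdot 49 = 85 \cdot 1176 = 99960$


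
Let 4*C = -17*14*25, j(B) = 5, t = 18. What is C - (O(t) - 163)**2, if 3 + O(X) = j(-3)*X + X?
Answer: -9703/2 ≈ -4851.5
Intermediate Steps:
O(X) = -3 + 6*X (O(X) = -3 + (5*X + X) = -3 + 6*X)
C = -2975/2 (C = (-17*14*25)/4 = (-238*25)/4 = (1/4)*(-5950) = -2975/2 ≈ -1487.5)
C - (O(t) - 163)**2 = -2975/2 - ((-3 + 6*18) - 163)**2 = -2975/2 - ((-3 + 108) - 163)**2 = -2975/2 - (105 - 163)**2 = -2975/2 - 1*(-58)**2 = -2975/2 - 1*3364 = -2975/2 - 3364 = -9703/2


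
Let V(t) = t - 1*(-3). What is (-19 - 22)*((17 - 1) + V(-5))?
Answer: -574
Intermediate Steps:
V(t) = 3 + t (V(t) = t + 3 = 3 + t)
(-19 - 22)*((17 - 1) + V(-5)) = (-19 - 22)*((17 - 1) + (3 - 5)) = -41*(16 - 2) = -41*14 = -574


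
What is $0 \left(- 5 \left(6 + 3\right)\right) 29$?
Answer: $0$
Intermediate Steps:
$0 \left(- 5 \left(6 + 3\right)\right) 29 = 0 \left(\left(-5\right) 9\right) 29 = 0 \left(-45\right) 29 = 0 \cdot 29 = 0$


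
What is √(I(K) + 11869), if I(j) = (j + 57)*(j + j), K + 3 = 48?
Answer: √21049 ≈ 145.08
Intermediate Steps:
K = 45 (K = -3 + 48 = 45)
I(j) = 2*j*(57 + j) (I(j) = (57 + j)*(2*j) = 2*j*(57 + j))
√(I(K) + 11869) = √(2*45*(57 + 45) + 11869) = √(2*45*102 + 11869) = √(9180 + 11869) = √21049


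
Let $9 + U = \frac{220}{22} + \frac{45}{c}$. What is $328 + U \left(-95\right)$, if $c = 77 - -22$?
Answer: $\frac{2088}{11} \approx 189.82$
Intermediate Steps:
$c = 99$ ($c = 77 + 22 = 99$)
$U = \frac{16}{11}$ ($U = -9 + \left(\frac{220}{22} + \frac{45}{99}\right) = -9 + \left(220 \cdot \frac{1}{22} + 45 \cdot \frac{1}{99}\right) = -9 + \left(10 + \frac{5}{11}\right) = -9 + \frac{115}{11} = \frac{16}{11} \approx 1.4545$)
$328 + U \left(-95\right) = 328 + \frac{16}{11} \left(-95\right) = 328 - \frac{1520}{11} = \frac{2088}{11}$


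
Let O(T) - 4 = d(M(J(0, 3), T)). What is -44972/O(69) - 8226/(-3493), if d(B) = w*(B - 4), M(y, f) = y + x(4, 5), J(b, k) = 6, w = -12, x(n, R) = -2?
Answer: -39263573/3493 ≈ -11241.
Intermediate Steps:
M(y, f) = -2 + y (M(y, f) = y - 2 = -2 + y)
d(B) = 48 - 12*B (d(B) = -12*(B - 4) = -12*(-4 + B) = 48 - 12*B)
O(T) = 4 (O(T) = 4 + (48 - 12*(-2 + 6)) = 4 + (48 - 12*4) = 4 + (48 - 48) = 4 + 0 = 4)
-44972/O(69) - 8226/(-3493) = -44972/4 - 8226/(-3493) = -44972*1/4 - 8226*(-1/3493) = -11243 + 8226/3493 = -39263573/3493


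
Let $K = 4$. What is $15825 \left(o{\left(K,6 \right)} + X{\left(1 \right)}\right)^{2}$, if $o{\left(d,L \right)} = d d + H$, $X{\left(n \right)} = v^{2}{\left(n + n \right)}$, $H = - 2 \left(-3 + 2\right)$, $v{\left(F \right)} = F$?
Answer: $7659300$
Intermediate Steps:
$H = 2$ ($H = \left(-2\right) \left(-1\right) = 2$)
$X{\left(n \right)} = 4 n^{2}$ ($X{\left(n \right)} = \left(n + n\right)^{2} = \left(2 n\right)^{2} = 4 n^{2}$)
$o{\left(d,L \right)} = 2 + d^{2}$ ($o{\left(d,L \right)} = d d + 2 = d^{2} + 2 = 2 + d^{2}$)
$15825 \left(o{\left(K,6 \right)} + X{\left(1 \right)}\right)^{2} = 15825 \left(\left(2 + 4^{2}\right) + 4 \cdot 1^{2}\right)^{2} = 15825 \left(\left(2 + 16\right) + 4 \cdot 1\right)^{2} = 15825 \left(18 + 4\right)^{2} = 15825 \cdot 22^{2} = 15825 \cdot 484 = 7659300$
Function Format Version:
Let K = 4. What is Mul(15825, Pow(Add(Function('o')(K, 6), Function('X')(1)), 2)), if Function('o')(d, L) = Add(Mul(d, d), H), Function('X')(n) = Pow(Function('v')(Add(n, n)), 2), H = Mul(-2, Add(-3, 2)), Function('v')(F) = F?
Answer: 7659300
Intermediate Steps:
H = 2 (H = Mul(-2, -1) = 2)
Function('X')(n) = Mul(4, Pow(n, 2)) (Function('X')(n) = Pow(Add(n, n), 2) = Pow(Mul(2, n), 2) = Mul(4, Pow(n, 2)))
Function('o')(d, L) = Add(2, Pow(d, 2)) (Function('o')(d, L) = Add(Mul(d, d), 2) = Add(Pow(d, 2), 2) = Add(2, Pow(d, 2)))
Mul(15825, Pow(Add(Function('o')(K, 6), Function('X')(1)), 2)) = Mul(15825, Pow(Add(Add(2, Pow(4, 2)), Mul(4, Pow(1, 2))), 2)) = Mul(15825, Pow(Add(Add(2, 16), Mul(4, 1)), 2)) = Mul(15825, Pow(Add(18, 4), 2)) = Mul(15825, Pow(22, 2)) = Mul(15825, 484) = 7659300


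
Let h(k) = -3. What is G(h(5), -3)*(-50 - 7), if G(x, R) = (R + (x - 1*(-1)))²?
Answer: -1425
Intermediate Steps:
G(x, R) = (1 + R + x)² (G(x, R) = (R + (x + 1))² = (R + (1 + x))² = (1 + R + x)²)
G(h(5), -3)*(-50 - 7) = (1 - 3 - 3)²*(-50 - 7) = (-5)²*(-57) = 25*(-57) = -1425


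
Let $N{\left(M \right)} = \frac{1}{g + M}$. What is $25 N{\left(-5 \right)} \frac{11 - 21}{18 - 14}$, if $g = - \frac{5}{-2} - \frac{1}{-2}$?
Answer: $\frac{125}{4} \approx 31.25$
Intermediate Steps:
$g = 3$ ($g = \left(-5\right) \left(- \frac{1}{2}\right) - - \frac{1}{2} = \frac{5}{2} + \frac{1}{2} = 3$)
$N{\left(M \right)} = \frac{1}{3 + M}$
$25 N{\left(-5 \right)} \frac{11 - 21}{18 - 14} = \frac{25}{3 - 5} \frac{11 - 21}{18 - 14} = \frac{25}{-2} \left(- \frac{10}{4}\right) = 25 \left(- \frac{1}{2}\right) \left(\left(-10\right) \frac{1}{4}\right) = \left(- \frac{25}{2}\right) \left(- \frac{5}{2}\right) = \frac{125}{4}$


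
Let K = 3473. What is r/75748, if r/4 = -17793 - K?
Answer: -21266/18937 ≈ -1.1230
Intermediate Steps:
r = -85064 (r = 4*(-17793 - 1*3473) = 4*(-17793 - 3473) = 4*(-21266) = -85064)
r/75748 = -85064/75748 = -85064*1/75748 = -21266/18937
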